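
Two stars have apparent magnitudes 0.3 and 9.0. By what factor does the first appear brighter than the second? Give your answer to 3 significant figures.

3020

Magnitude difference = -8.7
Flux ratio = 10^(−0.4 Δm) = 10^(−0.4 × -8.7) = 10^3.480 = 3020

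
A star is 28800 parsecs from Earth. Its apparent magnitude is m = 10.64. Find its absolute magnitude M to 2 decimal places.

5 log₁₀(d/10 pc) = 5 log₁₀(28800) − 5 = 17.297
M = m − 5 log₁₀(d/10) = 10.64 − 17.297 = -6.657

M ≈ -6.66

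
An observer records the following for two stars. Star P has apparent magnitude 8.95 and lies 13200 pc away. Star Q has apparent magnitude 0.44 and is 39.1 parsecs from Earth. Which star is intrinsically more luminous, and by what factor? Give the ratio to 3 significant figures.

Star P is more luminous, by a factor of 45.0.

Star P: M = m − 5 log₁₀ d + 5 = 8.95 − 5·4.1206 + 5 = -6.653
Star Q: M = m − 5 log₁₀ d + 5 = 0.44 − 5·1.5922 + 5 = -2.521
ΔM = M_P − M_Q = -6.653 − (-2.521) = -4.132; smaller M is more luminous → Star P.
L ratio = 10^(0.4 |ΔM|) = 10^1.653 = 44.96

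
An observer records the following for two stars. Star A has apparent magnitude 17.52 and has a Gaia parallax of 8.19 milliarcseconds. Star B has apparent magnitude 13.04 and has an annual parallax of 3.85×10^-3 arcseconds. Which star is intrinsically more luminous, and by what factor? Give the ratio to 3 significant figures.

Star B is more luminous, by a factor of 280.

Star A: p = 8.19 mas = 8.19×10^-3″ → d = 1/p = 122.1 pc
Star A: M = m − 5 log₁₀ d + 5 = 17.52 − 5·2.0867 + 5 = 12.086
Star B: d = 1/p = 1/3.85×10^-3″ = 259.7 pc
Star B: M = m − 5 log₁₀ d + 5 = 13.04 − 5·2.4145 + 5 = 5.967
ΔM = M_A − M_B = 12.086 − (5.967) = 6.119; smaller M is more luminous → Star B.
L ratio = 10^(0.4 |ΔM|) = 10^2.448 = 280.3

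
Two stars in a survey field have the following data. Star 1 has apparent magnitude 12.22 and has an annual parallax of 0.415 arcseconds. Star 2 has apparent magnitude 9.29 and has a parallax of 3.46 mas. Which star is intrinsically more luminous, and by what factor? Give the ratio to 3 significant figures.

Star 1: d = 1/p = 1/0.415″ = 2.410 pc
Star 1: M = m − 5 log₁₀ d + 5 = 12.22 − 5·0.3820 + 5 = 15.310
Star 2: p = 3.46 mas = 3.46×10^-3″ → d = 1/p = 289.0 pc
Star 2: M = m − 5 log₁₀ d + 5 = 9.29 − 5·2.4609 + 5 = 1.985
ΔM = M_1 − M_2 = 15.310 − (1.985) = 13.325; smaller M is more luminous → Star 2.
L ratio = 10^(0.4 |ΔM|) = 10^5.330 = 213800

Star 2 is more luminous, by a factor of 214000.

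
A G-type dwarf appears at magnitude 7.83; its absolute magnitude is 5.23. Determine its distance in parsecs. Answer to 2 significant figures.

Distance modulus: m − M = 7.83 − (5.23) = 2.600
m − M = 5 log₁₀ d − 5
log₁₀ d = (m − M)/5 + 1 = 1.5200
d = 10^1.5200 = 33.11 pc

d ≈ 33 pc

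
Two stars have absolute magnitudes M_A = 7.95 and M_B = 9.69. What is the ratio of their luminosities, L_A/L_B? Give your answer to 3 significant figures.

ΔM = M_A − M_B = -1.74
L_A/L_B = 10^(−0.4 ΔM) = 10^0.696 = 4.966

L_A/L_B ≈ 4.97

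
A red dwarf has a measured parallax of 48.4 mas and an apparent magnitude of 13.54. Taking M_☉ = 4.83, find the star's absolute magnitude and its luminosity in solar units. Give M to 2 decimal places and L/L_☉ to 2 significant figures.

M ≈ 11.96; L/L_☉ ≈ 1.4×10^-3

d = 1/p = 1000/48.4 mas = 20.66 pc
M = m − 5 log₁₀ d + 5 = 13.54 − 5·1.3152 + 5 = 11.964
M − M_☉ = 11.964 − 4.83 = 7.134
L/L_☉ = 10^(−0.4 × 7.134) = 1.401×10^-3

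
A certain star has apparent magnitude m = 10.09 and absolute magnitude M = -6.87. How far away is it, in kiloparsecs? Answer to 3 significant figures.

d ≈ 24.7 kpc

Distance modulus: m − M = 10.09 − (-6.87) = 16.960
m − M = 5 log₁₀ d − 5
log₁₀ d = (m − M)/5 + 1 = 4.3920
d = 10^4.3920 = 24660 pc
= 24.66 kpc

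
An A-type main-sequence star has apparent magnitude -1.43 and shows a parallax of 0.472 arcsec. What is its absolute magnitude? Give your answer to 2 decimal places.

d = 1/p = 1/0.472″ = 2.119 pc
5 log₁₀(d/10 pc) = 5 log₁₀(2.119) − 5 = -3.370
M = m − 5 log₁₀(d/10) = -1.43 + 3.370 = 1.940

M ≈ 1.94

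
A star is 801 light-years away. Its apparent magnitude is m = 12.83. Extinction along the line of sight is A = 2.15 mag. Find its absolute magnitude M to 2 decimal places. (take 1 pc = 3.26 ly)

d = 801 ly / 3.26 = 245.7 pc
5 log₁₀(d/10 pc) = 5 log₁₀(245.7) − 5 = 6.952
M = m − 5 log₁₀(d/10) − A = 12.83 − 6.952 − 2.15 = 3.728

M ≈ 3.73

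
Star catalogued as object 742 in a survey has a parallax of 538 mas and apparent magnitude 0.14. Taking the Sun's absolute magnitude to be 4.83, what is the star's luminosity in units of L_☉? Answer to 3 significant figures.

L/L_☉ ≈ 2.60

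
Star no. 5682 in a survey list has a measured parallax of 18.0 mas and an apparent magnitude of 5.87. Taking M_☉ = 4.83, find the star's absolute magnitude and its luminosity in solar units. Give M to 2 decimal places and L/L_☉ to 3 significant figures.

M ≈ 2.15; L/L_☉ ≈ 11.8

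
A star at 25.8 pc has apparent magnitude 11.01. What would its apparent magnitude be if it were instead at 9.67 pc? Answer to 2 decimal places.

m ≈ 8.88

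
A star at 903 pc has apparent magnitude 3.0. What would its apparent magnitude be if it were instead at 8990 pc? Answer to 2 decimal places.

m ≈ 7.99

Flux ∝ 1/d², so Δm = 5 log₁₀(d₂/d₁) = 5 log₁₀(8990/903) = 4.990
m₂ = m₁ + Δm = 3.0 + (4.990) = 7.990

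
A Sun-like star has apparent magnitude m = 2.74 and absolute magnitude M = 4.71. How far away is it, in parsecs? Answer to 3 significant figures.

Distance modulus: m − M = 2.74 − (4.71) = -1.970
m − M = 5 log₁₀ d − 5
log₁₀ d = (m − M)/5 + 1 = 0.6060
d = 10^0.6060 = 4.036 pc

d ≈ 4.04 pc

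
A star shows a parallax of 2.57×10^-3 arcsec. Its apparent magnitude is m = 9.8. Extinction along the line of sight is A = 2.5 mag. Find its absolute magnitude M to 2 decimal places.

M ≈ -0.65

d = 1/p = 1/2.57×10^-3″ = 389.1 pc
5 log₁₀(d/10 pc) = 5 log₁₀(389.1) − 5 = 7.950
M = m − 5 log₁₀(d/10) − A = 9.8 − 7.950 − 2.5 = -0.650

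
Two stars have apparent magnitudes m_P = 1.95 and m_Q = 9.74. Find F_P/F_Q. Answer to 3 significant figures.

F_P/F_Q ≈ 1310

Magnitude difference = -7.79
Flux ratio = 10^(−0.4 Δm) = 10^(−0.4 × -7.79) = 10^3.116 = 1306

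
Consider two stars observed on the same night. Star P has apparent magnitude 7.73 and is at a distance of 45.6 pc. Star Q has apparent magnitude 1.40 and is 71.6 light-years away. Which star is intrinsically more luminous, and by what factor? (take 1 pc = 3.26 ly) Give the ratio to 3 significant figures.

Star P: M = m − 5 log₁₀ d + 5 = 7.73 − 5·1.6590 + 5 = 4.435
Star Q: d = 71.6 ly / 3.26 = 21.96 pc
Star Q: M = m − 5 log₁₀ d + 5 = 1.40 − 5·1.3417 + 5 = -0.308
ΔM = M_P − M_Q = 4.435 − (-0.308) = 4.744; smaller M is more luminous → Star Q.
L ratio = 10^(0.4 |ΔM|) = 10^1.897 = 78.97

Star Q is more luminous, by a factor of 79.0.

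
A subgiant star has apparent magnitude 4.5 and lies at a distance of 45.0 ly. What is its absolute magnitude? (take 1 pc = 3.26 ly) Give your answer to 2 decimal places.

M ≈ 3.80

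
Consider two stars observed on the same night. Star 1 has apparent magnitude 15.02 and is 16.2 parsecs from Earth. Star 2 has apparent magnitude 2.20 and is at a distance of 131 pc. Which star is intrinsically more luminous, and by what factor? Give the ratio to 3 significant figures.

Star 2 is more luminous, by a factor of 8.78×10^6.

Star 1: M = m − 5 log₁₀ d + 5 = 15.02 − 5·1.2095 + 5 = 13.972
Star 2: M = m − 5 log₁₀ d + 5 = 2.20 − 5·2.1173 + 5 = -3.386
ΔM = M_1 − M_2 = 13.972 − (-3.386) = 17.359; smaller M is more luminous → Star 2.
L ratio = 10^(0.4 |ΔM|) = 10^6.944 = 8.780×10^6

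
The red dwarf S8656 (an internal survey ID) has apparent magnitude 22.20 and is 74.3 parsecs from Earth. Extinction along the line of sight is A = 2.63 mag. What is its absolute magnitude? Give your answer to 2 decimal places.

M ≈ 15.22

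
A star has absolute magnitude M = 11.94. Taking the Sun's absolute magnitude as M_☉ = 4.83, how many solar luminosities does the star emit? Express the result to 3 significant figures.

L/L_☉ ≈ 1.43×10^-3

M − M_☉ = 11.94 − 4.83 = 7.110
L/L_☉ = 10^(−0.4 (M − M_☉)) = 10^-2.844 = 1.432×10^-3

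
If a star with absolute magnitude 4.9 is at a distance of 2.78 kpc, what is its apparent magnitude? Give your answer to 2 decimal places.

m ≈ 17.12

d = 2.78 kpc = 2780 pc
m = M + 5 log₁₀ d − 5 = 4.9 + 5·3.4440 − 5 = 17.120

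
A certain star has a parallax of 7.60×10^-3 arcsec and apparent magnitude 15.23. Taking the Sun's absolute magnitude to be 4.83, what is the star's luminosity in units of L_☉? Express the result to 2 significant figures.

d = 1/p = 1/7.60×10^-3″ = 131.6 pc
M = m − 5 log₁₀ d + 5 = 15.23 − 5·2.1192 + 5 = 9.634
M − M_☉ = 9.634 − 4.83 = 4.804
L/L_☉ = 10^(−0.4 × 4.804) = 0.01198

L/L_☉ ≈ 0.012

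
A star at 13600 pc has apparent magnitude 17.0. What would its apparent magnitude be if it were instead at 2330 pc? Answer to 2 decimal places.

m ≈ 13.17

Flux ∝ 1/d², so Δm = 5 log₁₀(d₂/d₁) = 5 log₁₀(2330/13600) = -3.831
m₂ = m₁ + Δm = 17.0 + (-3.831) = 13.169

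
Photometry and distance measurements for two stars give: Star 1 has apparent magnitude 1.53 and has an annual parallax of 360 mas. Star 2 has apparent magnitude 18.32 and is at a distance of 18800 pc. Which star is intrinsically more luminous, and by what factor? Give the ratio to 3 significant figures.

Star 2 is more luminous, by a factor of 8.81.

Star 1: p = 360 mas = 0.360″ → d = 1/p = 2.778 pc
Star 1: M = m − 5 log₁₀ d + 5 = 1.53 − 5·0.4437 + 5 = 4.312
Star 2: M = m − 5 log₁₀ d + 5 = 18.32 − 5·4.2742 + 5 = 1.949
ΔM = M_1 − M_2 = 4.312 − (1.949) = 2.362; smaller M is more luminous → Star 2.
L ratio = 10^(0.4 |ΔM|) = 10^0.945 = 8.809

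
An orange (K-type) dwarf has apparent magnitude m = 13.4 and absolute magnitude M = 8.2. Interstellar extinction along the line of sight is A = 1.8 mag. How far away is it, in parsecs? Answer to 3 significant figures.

d ≈ 47.9 pc

m − M = 5 log₁₀(d/10 pc) + A  ⇒  13.4 − (8.2) − 1.8 = 5 log₁₀(d/10)
3.400 = 5 log₁₀(d/10)
log₁₀ d = (m − M − A)/5 + 1 = 1.6800
d = 10^1.6800 = 47.86 pc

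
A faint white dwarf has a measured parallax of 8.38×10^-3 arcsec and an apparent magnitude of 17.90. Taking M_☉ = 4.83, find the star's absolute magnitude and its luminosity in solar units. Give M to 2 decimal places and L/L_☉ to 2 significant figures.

M ≈ 12.52; L/L_☉ ≈ 8.4×10^-4

d = 1/p = 1/8.38×10^-3″ = 119.3 pc
M = m − 5 log₁₀ d + 5 = 17.90 − 5·2.0768 + 5 = 12.516
M − M_☉ = 12.516 − 4.83 = 7.686
L/L_☉ = 10^(−0.4 × 7.686) = 8.424×10^-4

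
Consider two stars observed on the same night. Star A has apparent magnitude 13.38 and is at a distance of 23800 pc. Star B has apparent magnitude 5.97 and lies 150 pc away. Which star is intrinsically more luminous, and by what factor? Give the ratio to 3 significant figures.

Star A: M = m − 5 log₁₀ d + 5 = 13.38 − 5·4.3766 + 5 = -3.503
Star B: M = m − 5 log₁₀ d + 5 = 5.97 − 5·2.1761 + 5 = 0.090
ΔM = M_A − M_B = -3.503 − (0.090) = -3.592; smaller M is more luminous → Star A.
L ratio = 10^(0.4 |ΔM|) = 10^1.437 = 27.35

Star A is more luminous, by a factor of 27.4.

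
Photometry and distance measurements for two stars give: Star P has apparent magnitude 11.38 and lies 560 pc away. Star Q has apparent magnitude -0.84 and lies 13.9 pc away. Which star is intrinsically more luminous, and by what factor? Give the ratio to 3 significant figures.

Star Q is more luminous, by a factor of 47.6.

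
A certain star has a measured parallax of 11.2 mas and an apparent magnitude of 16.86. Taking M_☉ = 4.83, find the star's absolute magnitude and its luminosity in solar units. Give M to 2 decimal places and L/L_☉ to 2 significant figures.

M ≈ 12.11; L/L_☉ ≈ 1.2×10^-3

d = 1/p = 1000/11.2 mas = 89.29 pc
M = m − 5 log₁₀ d + 5 = 16.86 − 5·1.9508 + 5 = 12.106
M − M_☉ = 12.106 − 4.83 = 7.276
L/L_☉ = 10^(−0.4 × 7.276) = 1.229×10^-3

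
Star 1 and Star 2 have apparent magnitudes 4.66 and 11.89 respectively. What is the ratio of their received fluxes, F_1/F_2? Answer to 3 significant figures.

Magnitude difference = -7.23
Flux ratio = 10^(−0.4 Δm) = 10^(−0.4 × -7.23) = 10^2.892 = 779.8

F_1/F_2 ≈ 780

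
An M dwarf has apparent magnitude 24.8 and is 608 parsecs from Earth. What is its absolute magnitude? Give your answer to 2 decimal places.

M ≈ 15.88

5 log₁₀(d/10 pc) = 5 log₁₀(608.0) − 5 = 8.920
M = m − 5 log₁₀(d/10) = 24.8 − 8.920 = 15.880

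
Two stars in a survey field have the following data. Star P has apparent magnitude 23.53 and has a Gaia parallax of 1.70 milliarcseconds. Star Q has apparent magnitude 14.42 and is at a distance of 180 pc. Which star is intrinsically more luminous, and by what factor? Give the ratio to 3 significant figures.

Star Q is more luminous, by a factor of 413.

Star P: p = 1.70 mas = 1.70×10^-3″ → d = 1/p = 588.2 pc
Star P: M = m − 5 log₁₀ d + 5 = 23.53 − 5·2.7696 + 5 = 14.682
Star Q: M = m − 5 log₁₀ d + 5 = 14.42 − 5·2.2553 + 5 = 8.144
ΔM = M_P − M_Q = 14.682 − (8.144) = 6.539; smaller M is more luminous → Star Q.
L ratio = 10^(0.4 |ΔM|) = 10^2.615 = 412.5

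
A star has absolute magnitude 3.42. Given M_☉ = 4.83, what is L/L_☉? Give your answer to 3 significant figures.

L/L_☉ ≈ 3.66

M − M_☉ = 3.42 − 4.83 = -1.410
L/L_☉ = 10^(−0.4 (M − M_☉)) = 10^0.564 = 3.664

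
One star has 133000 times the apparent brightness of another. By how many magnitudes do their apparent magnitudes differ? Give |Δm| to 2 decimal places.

|Δm| ≈ 12.81

Pogson: Δm = −2.5 log₁₀(ratio) = −2.5 log₁₀(133000) = −2.5 × 5.1239 = -12.810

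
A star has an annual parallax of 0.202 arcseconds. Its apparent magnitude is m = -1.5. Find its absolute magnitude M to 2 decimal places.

M ≈ 0.03

d = 1/p = 1/0.202″ = 4.950 pc
5 log₁₀(d/10 pc) = 5 log₁₀(4.950) − 5 = -1.527
M = m − 5 log₁₀(d/10) = -1.5 + 1.527 = 0.027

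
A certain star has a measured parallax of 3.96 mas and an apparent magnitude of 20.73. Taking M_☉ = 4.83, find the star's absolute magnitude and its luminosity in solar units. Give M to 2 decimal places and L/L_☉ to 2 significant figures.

M ≈ 13.72; L/L_☉ ≈ 2.8×10^-4

d = 1/p = 1000/3.96 mas = 252.5 pc
M = m − 5 log₁₀ d + 5 = 20.73 − 5·2.4023 + 5 = 13.718
M − M_☉ = 13.718 − 4.83 = 8.888
L/L_☉ = 10^(−0.4 × 8.888) = 2.784×10^-4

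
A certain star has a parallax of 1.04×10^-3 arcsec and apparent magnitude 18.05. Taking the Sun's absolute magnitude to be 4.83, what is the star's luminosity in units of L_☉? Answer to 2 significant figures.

L/L_☉ ≈ 0.048

d = 1/p = 1/1.04×10^-3″ = 961.5 pc
M = m − 5 log₁₀ d + 5 = 18.05 − 5·2.9830 + 5 = 8.135
M − M_☉ = 8.135 − 4.83 = 3.305
L/L_☉ = 10^(−0.4 × 3.305) = 0.04764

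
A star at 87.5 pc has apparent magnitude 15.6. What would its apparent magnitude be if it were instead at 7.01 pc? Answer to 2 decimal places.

Flux ∝ 1/d², so Δm = 5 log₁₀(d₂/d₁) = 5 log₁₀(7.01/87.5) = -5.481
m₂ = m₁ + Δm = 15.6 + (-5.481) = 10.119

m ≈ 10.12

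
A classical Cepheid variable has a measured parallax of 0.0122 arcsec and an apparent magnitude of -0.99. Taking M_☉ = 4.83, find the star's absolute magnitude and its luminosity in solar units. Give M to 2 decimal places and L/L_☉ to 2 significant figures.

M ≈ -5.56; L/L_☉ ≈ 14000

d = 1/p = 1/0.0122″ = 81.97 pc
M = m − 5 log₁₀ d + 5 = -0.99 − 5·1.9136 + 5 = -5.558
M − M_☉ = -5.558 − 4.83 = -10.388
L/L_☉ = 10^(−0.4 × -10.388) = 14300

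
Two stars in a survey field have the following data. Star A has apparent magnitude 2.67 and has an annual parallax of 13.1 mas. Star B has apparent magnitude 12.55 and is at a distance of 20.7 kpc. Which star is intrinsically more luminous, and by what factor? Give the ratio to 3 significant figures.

Star B is more luminous, by a factor of 8.21.

Star A: p = 13.1 mas = 0.0131″ → d = 1/p = 76.34 pc
Star A: M = m − 5 log₁₀ d + 5 = 2.67 − 5·1.8827 + 5 = -1.744
Star B: d = 20.7 kpc = 20700 pc
Star B: M = m − 5 log₁₀ d + 5 = 12.55 − 5·4.3160 + 5 = -4.030
ΔM = M_A − M_B = -1.744 − (-4.030) = 2.286; smaller M is more luminous → Star B.
L ratio = 10^(0.4 |ΔM|) = 10^0.914 = 8.213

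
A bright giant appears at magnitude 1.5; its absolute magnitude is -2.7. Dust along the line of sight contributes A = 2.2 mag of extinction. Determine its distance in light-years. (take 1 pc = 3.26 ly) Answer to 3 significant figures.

d ≈ 81.9 ly

m − M = 5 log₁₀(d/10 pc) + A  ⇒  1.5 − (-2.7) − 2.2 = 5 log₁₀(d/10)
2.000 = 5 log₁₀(d/10)
log₁₀ d = (m − M − A)/5 + 1 = 1.4000
d = 10^1.4000 = 25.12 pc
= 81.89 ly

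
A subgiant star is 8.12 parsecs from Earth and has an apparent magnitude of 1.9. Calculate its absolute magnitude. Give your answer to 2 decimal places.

M ≈ 2.35

5 log₁₀(d/10 pc) = 5 log₁₀(8.120) − 5 = -0.452
M = m − 5 log₁₀(d/10) = 1.9 + 0.452 = 2.352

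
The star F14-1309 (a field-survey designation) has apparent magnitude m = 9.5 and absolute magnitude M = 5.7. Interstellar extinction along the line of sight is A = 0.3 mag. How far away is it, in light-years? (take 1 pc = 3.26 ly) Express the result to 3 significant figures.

d ≈ 163 ly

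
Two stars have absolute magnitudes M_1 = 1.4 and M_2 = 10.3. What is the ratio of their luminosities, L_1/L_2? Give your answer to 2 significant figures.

ΔM = M_1 − M_2 = -8.9
L_1/L_2 = 10^(−0.4 ΔM) = 10^3.560 = 3631

L_1/L_2 ≈ 3600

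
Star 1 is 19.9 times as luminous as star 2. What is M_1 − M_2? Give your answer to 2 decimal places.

M_1 − M_2 ≈ -3.25

Pogson: ΔM = −2.5 log₁₀(ratio) = −2.5 log₁₀(19.9) = −2.5 × 1.2989 = -3.247
Star 1 is brighter, so it has the smaller magnitude: the difference is negative.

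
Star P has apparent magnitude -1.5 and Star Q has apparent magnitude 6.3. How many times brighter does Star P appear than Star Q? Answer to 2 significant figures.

Magnitude difference = -7.8
Flux ratio = 10^(−0.4 Δm) = 10^(−0.4 × -7.8) = 10^3.120 = 1318

1300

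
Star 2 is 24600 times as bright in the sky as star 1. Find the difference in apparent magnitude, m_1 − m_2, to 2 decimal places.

m_1 − m_2 ≈ 10.98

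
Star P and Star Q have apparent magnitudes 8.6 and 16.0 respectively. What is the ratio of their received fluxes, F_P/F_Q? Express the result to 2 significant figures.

F_P/F_Q ≈ 910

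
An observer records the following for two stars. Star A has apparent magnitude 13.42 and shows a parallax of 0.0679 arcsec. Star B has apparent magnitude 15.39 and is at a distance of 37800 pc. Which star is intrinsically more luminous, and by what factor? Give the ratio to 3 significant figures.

Star B is more luminous, by a factor of 1.07×10^6.

Star A: d = 1/p = 1/0.0679″ = 14.73 pc
Star A: M = m − 5 log₁₀ d + 5 = 13.42 − 5·1.1681 + 5 = 12.579
Star B: M = m − 5 log₁₀ d + 5 = 15.39 − 5·4.5775 + 5 = -2.497
ΔM = M_A − M_B = 12.579 − (-2.497) = 15.077; smaller M is more luminous → Star B.
L ratio = 10^(0.4 |ΔM|) = 10^6.031 = 1.073×10^6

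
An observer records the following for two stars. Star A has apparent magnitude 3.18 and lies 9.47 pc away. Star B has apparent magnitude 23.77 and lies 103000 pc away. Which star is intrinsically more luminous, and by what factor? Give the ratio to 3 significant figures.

Star A: M = m − 5 log₁₀ d + 5 = 3.18 − 5·0.9763 + 5 = 3.298
Star B: M = m − 5 log₁₀ d + 5 = 23.77 − 5·5.0128 + 5 = 3.706
ΔM = M_A − M_B = 3.298 − (3.706) = -0.408; smaller M is more luminous → Star A.
L ratio = 10^(0.4 |ΔM|) = 10^0.163 = 1.456

Star A is more luminous, by a factor of 1.46.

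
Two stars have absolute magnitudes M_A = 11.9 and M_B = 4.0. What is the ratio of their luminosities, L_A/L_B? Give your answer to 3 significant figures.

ΔM = M_A − M_B = 7.9
L_A/L_B = 10^(−0.4 ΔM) = 10^-3.160 = 6.918×10^-4

L_A/L_B ≈ 6.92×10^-4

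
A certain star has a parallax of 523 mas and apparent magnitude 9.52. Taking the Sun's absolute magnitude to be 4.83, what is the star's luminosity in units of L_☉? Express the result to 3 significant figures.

L/L_☉ ≈ 4.86×10^-4

d = 1/p = 1000/523 mas = 1.912 pc
M = m − 5 log₁₀ d + 5 = 9.52 − 5·0.2815 + 5 = 13.113
M − M_☉ = 13.113 − 4.83 = 8.283
L/L_☉ = 10^(−0.4 × 8.283) = 4.864×10^-4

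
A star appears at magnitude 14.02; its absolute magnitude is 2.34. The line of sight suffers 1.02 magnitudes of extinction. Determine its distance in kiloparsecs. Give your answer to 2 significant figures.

d ≈ 1.4 kpc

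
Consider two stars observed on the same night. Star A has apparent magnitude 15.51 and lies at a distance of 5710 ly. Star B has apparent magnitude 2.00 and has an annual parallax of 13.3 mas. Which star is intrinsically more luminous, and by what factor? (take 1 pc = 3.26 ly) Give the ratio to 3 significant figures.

Star A: d = 5710 ly / 3.26 = 1752 pc
Star A: M = m − 5 log₁₀ d + 5 = 15.51 − 5·3.2434 + 5 = 4.293
Star B: p = 13.3 mas = 0.0133″ → d = 1/p = 75.19 pc
Star B: M = m − 5 log₁₀ d + 5 = 2.00 − 5·1.8761 + 5 = -2.381
ΔM = M_A − M_B = 4.293 − (-2.381) = 6.674; smaller M is more luminous → Star B.
L ratio = 10^(0.4 |ΔM|) = 10^2.669 = 467.2

Star B is more luminous, by a factor of 467.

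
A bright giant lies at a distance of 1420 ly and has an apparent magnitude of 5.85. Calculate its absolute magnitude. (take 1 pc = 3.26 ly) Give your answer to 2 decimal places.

d = 1420 ly / 3.26 = 435.6 pc
5 log₁₀(d/10 pc) = 5 log₁₀(435.6) − 5 = 8.195
M = m − 5 log₁₀(d/10) = 5.85 − 8.195 = -2.345

M ≈ -2.35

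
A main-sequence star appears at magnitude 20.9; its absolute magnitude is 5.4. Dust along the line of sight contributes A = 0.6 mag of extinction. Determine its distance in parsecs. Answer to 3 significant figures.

m − M = 5 log₁₀(d/10 pc) + A  ⇒  20.9 − (5.4) − 0.6 = 5 log₁₀(d/10)
14.900 = 5 log₁₀(d/10)
log₁₀ d = (m − M − A)/5 + 1 = 3.9800
d = 10^3.9800 = 9550 pc

d ≈ 9550 pc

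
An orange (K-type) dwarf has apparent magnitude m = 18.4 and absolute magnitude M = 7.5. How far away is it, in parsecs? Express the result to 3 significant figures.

Distance modulus: m − M = 18.4 − (7.5) = 10.900
m − M = 5 log₁₀ d − 5
log₁₀ d = (m − M)/5 + 1 = 3.1800
d = 10^3.1800 = 1514 pc

d ≈ 1510 pc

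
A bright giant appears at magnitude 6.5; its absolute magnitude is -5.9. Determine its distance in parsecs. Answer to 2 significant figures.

μ = m − M = 12.400
m − M = 5 log₁₀ d − 5
log₁₀ d = (m − M)/5 + 1 = 3.4800
d = 10^3.4800 = 3020 pc

d ≈ 3000 pc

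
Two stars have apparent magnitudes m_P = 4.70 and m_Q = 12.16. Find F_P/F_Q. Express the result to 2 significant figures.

F_P/F_Q ≈ 960

Magnitude difference = -7.46
Flux ratio = 10^(−0.4 Δm) = 10^(−0.4 × -7.46) = 10^2.984 = 963.8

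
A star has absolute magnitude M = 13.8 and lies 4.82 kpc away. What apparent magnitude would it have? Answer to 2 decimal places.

d = 4.82 kpc = 4820 pc
m = M + 5 log₁₀ d − 5 = 13.8 + 5·3.6830 − 5 = 27.215

m ≈ 27.22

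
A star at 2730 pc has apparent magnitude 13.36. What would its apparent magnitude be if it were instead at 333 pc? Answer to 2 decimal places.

Flux ∝ 1/d², so Δm = 5 log₁₀(d₂/d₁) = 5 log₁₀(333/2730) = -4.569
m₂ = m₁ + Δm = 13.36 + (-4.569) = 8.791

m ≈ 8.79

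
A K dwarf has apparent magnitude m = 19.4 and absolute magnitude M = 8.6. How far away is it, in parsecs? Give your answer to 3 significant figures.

d ≈ 1450 pc

Distance modulus: m − M = 19.4 − (8.6) = 10.800
m − M = 5 log₁₀ d − 5
log₁₀ d = (m − M)/5 + 1 = 3.1600
d = 10^3.1600 = 1445 pc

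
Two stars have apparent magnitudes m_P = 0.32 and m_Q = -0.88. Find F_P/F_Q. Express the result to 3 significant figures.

F_P/F_Q ≈ 0.331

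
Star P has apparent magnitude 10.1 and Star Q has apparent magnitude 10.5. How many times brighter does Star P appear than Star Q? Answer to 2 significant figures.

Magnitude difference = -0.4
Flux ratio = 10^(−0.4 Δm) = 10^(−0.4 × -0.4) = 10^0.160 = 1.445

1.4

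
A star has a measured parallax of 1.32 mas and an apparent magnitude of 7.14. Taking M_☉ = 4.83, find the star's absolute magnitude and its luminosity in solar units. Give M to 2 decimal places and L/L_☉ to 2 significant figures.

d = 1/p = 1000/1.32 mas = 757.6 pc
M = m − 5 log₁₀ d + 5 = 7.14 − 5·2.8794 + 5 = -2.257
M − M_☉ = -2.257 − 4.83 = -7.087
L/L_☉ = 10^(−0.4 × -7.087) = 683.7

M ≈ -2.26; L/L_☉ ≈ 680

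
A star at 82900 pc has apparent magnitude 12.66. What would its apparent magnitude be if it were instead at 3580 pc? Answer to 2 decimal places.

m ≈ 5.84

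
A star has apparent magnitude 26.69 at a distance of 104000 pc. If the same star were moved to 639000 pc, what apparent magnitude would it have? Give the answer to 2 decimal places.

Flux ∝ 1/d², so Δm = 5 log₁₀(d₂/d₁) = 5 log₁₀(639000/104000) = 3.942
m₂ = m₁ + Δm = 26.69 + (3.942) = 30.632

m ≈ 30.63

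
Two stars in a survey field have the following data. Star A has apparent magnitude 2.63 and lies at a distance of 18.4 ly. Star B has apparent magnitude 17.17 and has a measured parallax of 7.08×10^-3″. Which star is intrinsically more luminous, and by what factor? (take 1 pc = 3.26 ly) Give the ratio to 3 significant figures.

Star A: d = 18.4 ly / 3.26 = 5.644 pc
Star A: M = m − 5 log₁₀ d + 5 = 2.63 − 5·0.7516 + 5 = 3.872
Star B: d = 1/p = 1/7.08×10^-3″ = 141.2 pc
Star B: M = m − 5 log₁₀ d + 5 = 17.17 − 5·2.1500 + 5 = 11.420
ΔM = M_A − M_B = 3.872 − (11.420) = -7.548; smaller M is more luminous → Star A.
L ratio = 10^(0.4 |ΔM|) = 10^3.019 = 1045

Star A is more luminous, by a factor of 1050.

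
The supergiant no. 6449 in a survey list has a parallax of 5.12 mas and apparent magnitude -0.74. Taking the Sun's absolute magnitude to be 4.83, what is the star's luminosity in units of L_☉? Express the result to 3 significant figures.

L/L_☉ ≈ 64500

d = 1/p = 1000/5.12 mas = 195.3 pc
M = m − 5 log₁₀ d + 5 = -0.74 − 5·2.2907 + 5 = -7.194
M − M_☉ = -7.194 − 4.83 = -12.024
L/L_☉ = 10^(−0.4 × -12.024) = 64490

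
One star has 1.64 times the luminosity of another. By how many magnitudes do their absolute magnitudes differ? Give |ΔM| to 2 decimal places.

Pogson: ΔM = −2.5 log₁₀(ratio) = −2.5 log₁₀(1.64) = −2.5 × 0.2148 = -0.537

|ΔM| ≈ 0.54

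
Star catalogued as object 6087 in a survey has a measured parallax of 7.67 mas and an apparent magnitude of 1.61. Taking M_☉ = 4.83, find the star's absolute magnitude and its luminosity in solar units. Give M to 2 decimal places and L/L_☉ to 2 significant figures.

M ≈ -3.97; L/L_☉ ≈ 3300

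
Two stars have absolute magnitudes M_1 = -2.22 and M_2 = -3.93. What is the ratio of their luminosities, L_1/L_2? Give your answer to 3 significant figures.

L_1/L_2 ≈ 0.207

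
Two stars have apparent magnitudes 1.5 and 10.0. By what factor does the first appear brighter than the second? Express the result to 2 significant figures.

Magnitude difference = -8.5
Flux ratio = 10^(−0.4 Δm) = 10^(−0.4 × -8.5) = 10^3.400 = 2512

2500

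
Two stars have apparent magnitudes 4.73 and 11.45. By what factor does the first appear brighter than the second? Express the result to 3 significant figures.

488

Δm = 4.73 − (11.45) = -6.72
Flux ratio = 10^(−0.4 Δm) = 10^(−0.4 × -6.72) = 10^2.688 = 487.5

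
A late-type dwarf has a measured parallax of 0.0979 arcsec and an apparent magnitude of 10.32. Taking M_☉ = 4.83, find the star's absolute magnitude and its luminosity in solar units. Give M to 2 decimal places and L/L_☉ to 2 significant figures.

d = 1/p = 1/0.0979″ = 10.21 pc
M = m − 5 log₁₀ d + 5 = 10.32 − 5·1.0092 + 5 = 10.274
M − M_☉ = 10.274 − 4.83 = 5.444
L/L_☉ = 10^(−0.4 × 5.444) = 6.644×10^-3

M ≈ 10.27; L/L_☉ ≈ 6.6×10^-3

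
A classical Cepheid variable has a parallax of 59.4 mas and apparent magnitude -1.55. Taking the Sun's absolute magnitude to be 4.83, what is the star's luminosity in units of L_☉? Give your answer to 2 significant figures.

L/L_☉ ≈ 1000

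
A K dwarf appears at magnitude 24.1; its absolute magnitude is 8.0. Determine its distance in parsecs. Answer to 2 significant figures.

Distance modulus: m − M = 24.1 − (8.0) = 16.100
m − M = 5 log₁₀ d − 5
log₁₀ d = (m − M)/5 + 1 = 4.2200
d = 10^4.2200 = 16600 pc

d ≈ 17000 pc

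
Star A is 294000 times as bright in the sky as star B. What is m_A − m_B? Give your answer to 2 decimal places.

m_A − m_B ≈ -13.67

Pogson: Δm = −2.5 log₁₀(ratio) = −2.5 log₁₀(294000) = −2.5 × 5.4683 = -13.671
Star A is brighter, so it has the smaller magnitude: the difference is negative.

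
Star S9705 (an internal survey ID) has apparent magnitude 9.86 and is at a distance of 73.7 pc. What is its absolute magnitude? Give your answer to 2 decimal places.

M ≈ 5.52

5 log₁₀(d/10 pc) = 5 log₁₀(73.70) − 5 = 4.337
M = m − 5 log₁₀(d/10) = 9.86 − 4.337 = 5.523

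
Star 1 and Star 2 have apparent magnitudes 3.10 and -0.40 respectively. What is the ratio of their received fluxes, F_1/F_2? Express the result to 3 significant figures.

Δm = 3.10 − (-0.40) = 3.50
Flux ratio = 10^(−0.4 Δm) = 10^(−0.4 × 3.50) = 10^-1.400 = 0.03981

F_1/F_2 ≈ 0.0398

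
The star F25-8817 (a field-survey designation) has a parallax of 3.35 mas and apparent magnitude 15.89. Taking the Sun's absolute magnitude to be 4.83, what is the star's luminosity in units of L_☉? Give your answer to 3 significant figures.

L/L_☉ ≈ 0.0336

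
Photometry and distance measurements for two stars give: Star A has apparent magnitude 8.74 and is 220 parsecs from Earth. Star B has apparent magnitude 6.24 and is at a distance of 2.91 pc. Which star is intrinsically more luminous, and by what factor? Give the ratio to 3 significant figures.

Star A: M = m − 5 log₁₀ d + 5 = 8.74 − 5·2.3424 + 5 = 2.028
Star B: M = m − 5 log₁₀ d + 5 = 6.24 − 5·0.4639 + 5 = 8.921
ΔM = M_A − M_B = 2.028 − (8.921) = -6.893; smaller M is more luminous → Star A.
L ratio = 10^(0.4 |ΔM|) = 10^2.757 = 571.6

Star A is more luminous, by a factor of 572.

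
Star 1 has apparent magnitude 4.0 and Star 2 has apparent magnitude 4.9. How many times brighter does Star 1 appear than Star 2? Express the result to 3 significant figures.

Magnitude difference = -0.9
Flux ratio = 10^(−0.4 Δm) = 10^(−0.4 × -0.9) = 10^0.360 = 2.291

2.29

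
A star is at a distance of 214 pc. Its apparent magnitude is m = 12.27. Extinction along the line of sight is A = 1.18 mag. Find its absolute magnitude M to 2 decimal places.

5 log₁₀(d/10 pc) = 5 log₁₀(214.0) − 5 = 6.652
M = m − 5 log₁₀(d/10) − A = 12.27 − 6.652 − 1.18 = 4.438

M ≈ 4.44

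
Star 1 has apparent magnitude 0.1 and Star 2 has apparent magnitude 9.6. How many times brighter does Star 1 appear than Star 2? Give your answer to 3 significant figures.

6310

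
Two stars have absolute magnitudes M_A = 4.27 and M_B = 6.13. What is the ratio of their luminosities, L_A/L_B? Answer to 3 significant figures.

ΔM = M_A − M_B = -1.86
L_A/L_B = 10^(−0.4 ΔM) = 10^0.744 = 5.546

L_A/L_B ≈ 5.55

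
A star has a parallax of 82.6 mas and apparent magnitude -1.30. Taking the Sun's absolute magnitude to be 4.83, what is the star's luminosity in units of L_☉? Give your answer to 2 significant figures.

L/L_☉ ≈ 410

d = 1/p = 1000/82.6 mas = 12.11 pc
M = m − 5 log₁₀ d + 5 = -1.30 − 5·1.0830 + 5 = -1.715
M − M_☉ = -1.715 − 4.83 = -6.545
L/L_☉ = 10^(−0.4 × -6.545) = 415.0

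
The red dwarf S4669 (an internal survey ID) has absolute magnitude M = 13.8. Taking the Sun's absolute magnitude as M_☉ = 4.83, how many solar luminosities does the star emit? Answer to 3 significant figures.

M − M_☉ = 13.8 − 4.83 = 8.970
L/L_☉ = 10^(−0.4 (M − M_☉)) = 10^-3.588 = 2.582×10^-4

L/L_☉ ≈ 2.58×10^-4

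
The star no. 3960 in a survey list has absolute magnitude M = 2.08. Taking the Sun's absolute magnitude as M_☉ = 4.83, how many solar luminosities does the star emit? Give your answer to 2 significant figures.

M − M_☉ = 2.08 − 4.83 = -2.750
L/L_☉ = 10^(−0.4 (M − M_☉)) = 10^1.100 = 12.59

L/L_☉ ≈ 13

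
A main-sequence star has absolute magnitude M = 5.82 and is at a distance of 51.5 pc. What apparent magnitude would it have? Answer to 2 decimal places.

m = M + 5 log₁₀ d − 5 = 5.82 + 5·1.7118 − 5 = 9.379

m ≈ 9.38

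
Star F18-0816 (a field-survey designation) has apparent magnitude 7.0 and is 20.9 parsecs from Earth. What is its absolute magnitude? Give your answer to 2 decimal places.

M ≈ 5.40

5 log₁₀(d/10 pc) = 5 log₁₀(20.90) − 5 = 1.601
M = m − 5 log₁₀(d/10) = 7.0 − 1.601 = 5.399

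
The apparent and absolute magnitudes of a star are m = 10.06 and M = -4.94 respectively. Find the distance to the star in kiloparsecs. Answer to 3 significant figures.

d ≈ 10.0 kpc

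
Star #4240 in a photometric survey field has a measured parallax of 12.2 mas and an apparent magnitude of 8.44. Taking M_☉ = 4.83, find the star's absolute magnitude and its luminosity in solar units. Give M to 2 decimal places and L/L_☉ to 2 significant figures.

M ≈ 3.87; L/L_☉ ≈ 2.4

d = 1/p = 1000/12.2 mas = 81.97 pc
M = m − 5 log₁₀ d + 5 = 8.44 − 5·1.9136 + 5 = 3.872
M − M_☉ = 3.872 − 4.83 = -0.958
L/L_☉ = 10^(−0.4 × -0.958) = 2.417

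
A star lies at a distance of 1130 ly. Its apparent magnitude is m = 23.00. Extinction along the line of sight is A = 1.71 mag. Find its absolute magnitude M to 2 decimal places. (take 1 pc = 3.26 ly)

M ≈ 13.59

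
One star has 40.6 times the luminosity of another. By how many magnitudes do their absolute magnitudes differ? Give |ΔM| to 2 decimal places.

|ΔM| ≈ 4.02

Pogson: ΔM = −2.5 log₁₀(ratio) = −2.5 log₁₀(40.6) = −2.5 × 1.6085 = -4.021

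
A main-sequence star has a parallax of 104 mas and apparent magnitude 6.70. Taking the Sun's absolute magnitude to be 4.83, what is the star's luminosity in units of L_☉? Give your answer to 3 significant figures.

L/L_☉ ≈ 0.165

d = 1/p = 1000/104 mas = 9.615 pc
M = m − 5 log₁₀ d + 5 = 6.70 − 5·0.9830 + 5 = 6.785
M − M_☉ = 6.785 − 4.83 = 1.955
L/L_☉ = 10^(−0.4 × 1.955) = 0.1652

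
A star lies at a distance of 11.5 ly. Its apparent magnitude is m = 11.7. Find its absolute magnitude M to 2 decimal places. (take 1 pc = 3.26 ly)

M ≈ 13.96

d = 11.5 ly / 3.26 = 3.528 pc
5 log₁₀(d/10 pc) = 5 log₁₀(3.528) − 5 = -2.263
M = m − 5 log₁₀(d/10) = 11.7 + 2.263 = 13.963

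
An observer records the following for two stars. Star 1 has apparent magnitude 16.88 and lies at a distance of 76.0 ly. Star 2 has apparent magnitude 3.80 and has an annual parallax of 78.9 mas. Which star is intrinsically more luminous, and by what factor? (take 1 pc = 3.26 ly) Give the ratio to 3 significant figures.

Star 2 is more luminous, by a factor of 50400.

Star 1: d = 76.0 ly / 3.26 = 23.31 pc
Star 1: M = m − 5 log₁₀ d + 5 = 16.88 − 5·1.3676 + 5 = 15.042
Star 2: p = 78.9 mas = 0.0789″ → d = 1/p = 12.67 pc
Star 2: M = m − 5 log₁₀ d + 5 = 3.80 − 5·1.1029 + 5 = 3.285
ΔM = M_1 − M_2 = 15.042 − (3.285) = 11.757; smaller M is more luminous → Star 2.
L ratio = 10^(0.4 |ΔM|) = 10^4.703 = 50430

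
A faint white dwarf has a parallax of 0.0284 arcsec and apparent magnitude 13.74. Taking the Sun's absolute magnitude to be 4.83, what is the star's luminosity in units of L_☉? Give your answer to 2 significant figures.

L/L_☉ ≈ 3.4×10^-3

d = 1/p = 1/0.0284″ = 35.21 pc
M = m − 5 log₁₀ d + 5 = 13.74 − 5·1.5467 + 5 = 11.007
M − M_☉ = 11.007 − 4.83 = 6.177
L/L_☉ = 10^(−0.4 × 6.177) = 3.383×10^-3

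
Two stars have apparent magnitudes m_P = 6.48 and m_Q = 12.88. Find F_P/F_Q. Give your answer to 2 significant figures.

F_P/F_Q ≈ 360

Δm = 6.48 − (12.88) = -6.40
Flux ratio = 10^(−0.4 Δm) = 10^(−0.4 × -6.40) = 10^2.560 = 363.1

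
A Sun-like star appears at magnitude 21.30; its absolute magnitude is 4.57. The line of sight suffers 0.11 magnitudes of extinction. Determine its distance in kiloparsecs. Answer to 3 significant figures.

d ≈ 21.1 kpc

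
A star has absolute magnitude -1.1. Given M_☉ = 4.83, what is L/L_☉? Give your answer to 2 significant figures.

L/L_☉ ≈ 240

M − M_☉ = -1.1 − 4.83 = -5.930
L/L_☉ = 10^(−0.4 (M − M_☉)) = 10^2.372 = 235.5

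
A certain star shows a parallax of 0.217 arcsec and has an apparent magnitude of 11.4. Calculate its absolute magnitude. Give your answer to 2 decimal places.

M ≈ 13.08

d = 1/p = 1/0.217″ = 4.608 pc
5 log₁₀(d/10 pc) = 5 log₁₀(4.608) − 5 = -1.682
M = m − 5 log₁₀(d/10) = 11.4 + 1.682 = 13.082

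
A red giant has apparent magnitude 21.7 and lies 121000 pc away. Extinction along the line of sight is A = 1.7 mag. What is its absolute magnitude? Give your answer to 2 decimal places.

5 log₁₀(d/10 pc) = 5 log₁₀(121000) − 5 = 20.414
M = m − 5 log₁₀(d/10) − A = 21.7 − 20.414 − 1.7 = -0.414

M ≈ -0.41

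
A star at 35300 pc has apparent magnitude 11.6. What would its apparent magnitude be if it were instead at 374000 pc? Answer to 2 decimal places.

Flux ∝ 1/d², so Δm = 5 log₁₀(d₂/d₁) = 5 log₁₀(374000/35300) = 5.125
m₂ = m₁ + Δm = 11.6 + (5.125) = 16.725

m ≈ 16.73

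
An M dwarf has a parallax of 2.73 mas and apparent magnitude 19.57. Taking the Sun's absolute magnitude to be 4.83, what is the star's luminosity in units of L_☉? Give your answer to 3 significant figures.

d = 1/p = 1000/2.73 mas = 366.3 pc
M = m − 5 log₁₀ d + 5 = 19.57 − 5·2.5638 + 5 = 11.751
M − M_☉ = 11.751 − 4.83 = 6.921
L/L_☉ = 10^(−0.4 × 6.921) = 1.705×10^-3

L/L_☉ ≈ 1.70×10^-3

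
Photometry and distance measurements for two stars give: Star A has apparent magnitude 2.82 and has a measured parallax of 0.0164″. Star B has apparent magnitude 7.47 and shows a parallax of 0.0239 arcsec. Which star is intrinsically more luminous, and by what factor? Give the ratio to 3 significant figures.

Star A is more luminous, by a factor of 154.

Star A: d = 1/p = 1/0.0164″ = 60.98 pc
Star A: M = m − 5 log₁₀ d + 5 = 2.82 − 5·1.7852 + 5 = -1.106
Star B: d = 1/p = 1/0.0239″ = 41.84 pc
Star B: M = m − 5 log₁₀ d + 5 = 7.47 − 5·1.6216 + 5 = 4.362
ΔM = M_A − M_B = -1.106 − (4.362) = -5.468; smaller M is more luminous → Star A.
L ratio = 10^(0.4 |ΔM|) = 10^2.187 = 153.9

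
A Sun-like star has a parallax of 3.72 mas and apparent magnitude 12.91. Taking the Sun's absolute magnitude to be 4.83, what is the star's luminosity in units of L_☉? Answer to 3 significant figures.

d = 1/p = 1000/3.72 mas = 268.8 pc
M = m − 5 log₁₀ d + 5 = 12.91 − 5·2.4295 + 5 = 5.763
M − M_☉ = 5.763 − 4.83 = 0.933
L/L_☉ = 10^(−0.4 × 0.933) = 0.4236

L/L_☉ ≈ 0.424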